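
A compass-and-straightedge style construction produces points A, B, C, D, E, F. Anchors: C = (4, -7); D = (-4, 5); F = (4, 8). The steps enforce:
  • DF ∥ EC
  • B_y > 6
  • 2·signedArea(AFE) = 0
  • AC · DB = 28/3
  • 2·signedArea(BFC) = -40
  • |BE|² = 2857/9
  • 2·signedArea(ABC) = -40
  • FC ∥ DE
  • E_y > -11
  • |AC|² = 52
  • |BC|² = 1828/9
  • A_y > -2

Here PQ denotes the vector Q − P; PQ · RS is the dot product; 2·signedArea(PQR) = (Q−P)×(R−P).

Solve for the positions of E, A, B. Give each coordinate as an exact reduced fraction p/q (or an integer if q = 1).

A = (0, -1)
B = (4/3, 7)
E = (-4, -10)

1. E_x = -4  [DF ∥ EC ∩ FC ∥ DE]
2. E_y = -10  [DF ∥ EC ∩ FC ∥ DE]
   → E = (-4, -10)
3. A_x = 0  [line 18·x + -8·y + -8 = 0 ∩ |AC|² = 52]
4. A_y = -1  [line 18·x + -8·y + -8 = 0 ∩ |AC|² = 52]
   → A = (0, -1)
5. B_x = 4/3  [2·signedArea(BFC) = -40 ∩ 2·signedArea(ABC) = -40]
6. B_y = 7  [2·signedArea(BFC) = -40 ∩ 2·signedArea(ABC) = -40]
   → B = (4/3, 7)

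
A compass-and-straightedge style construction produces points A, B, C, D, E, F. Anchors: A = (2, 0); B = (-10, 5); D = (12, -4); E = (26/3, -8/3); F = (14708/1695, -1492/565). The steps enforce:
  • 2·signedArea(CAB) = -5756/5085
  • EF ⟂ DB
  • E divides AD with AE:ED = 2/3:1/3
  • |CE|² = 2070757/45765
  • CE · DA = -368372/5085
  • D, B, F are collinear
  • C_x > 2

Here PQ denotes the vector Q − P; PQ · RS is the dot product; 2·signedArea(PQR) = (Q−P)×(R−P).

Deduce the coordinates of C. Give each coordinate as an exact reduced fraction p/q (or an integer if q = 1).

1. C_x = 12466/5085  [CE · DA = -368372/5085 ∩ 2·signedArea(CAB) = -5756/5085]
2. C_y = -53/565  [CE · DA = -368372/5085 ∩ 2·signedArea(CAB) = -5756/5085]
   → C = (12466/5085, -53/565)

C = (12466/5085, -53/565)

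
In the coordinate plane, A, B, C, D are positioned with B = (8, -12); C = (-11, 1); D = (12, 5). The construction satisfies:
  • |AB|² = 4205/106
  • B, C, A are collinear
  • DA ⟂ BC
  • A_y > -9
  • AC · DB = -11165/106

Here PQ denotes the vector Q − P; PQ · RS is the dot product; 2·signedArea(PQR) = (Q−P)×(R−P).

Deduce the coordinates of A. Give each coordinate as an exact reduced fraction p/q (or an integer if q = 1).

1. A_x = 297/106  [B, C, A are collinear ∩ DA ⟂ BC]
2. A_y = -895/106  [B, C, A are collinear ∩ DA ⟂ BC]
   → A = (297/106, -895/106)

A = (297/106, -895/106)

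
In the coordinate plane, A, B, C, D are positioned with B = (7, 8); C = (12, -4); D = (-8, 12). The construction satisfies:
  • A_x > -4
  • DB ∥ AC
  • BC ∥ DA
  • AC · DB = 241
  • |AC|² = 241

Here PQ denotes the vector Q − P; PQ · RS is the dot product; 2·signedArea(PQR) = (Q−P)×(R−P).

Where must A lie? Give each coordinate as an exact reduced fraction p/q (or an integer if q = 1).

1. A_x = -3  [DB ∥ AC ∩ BC ∥ DA]
2. A_y = 0  [DB ∥ AC ∩ BC ∥ DA]
   → A = (-3, 0)

A = (-3, 0)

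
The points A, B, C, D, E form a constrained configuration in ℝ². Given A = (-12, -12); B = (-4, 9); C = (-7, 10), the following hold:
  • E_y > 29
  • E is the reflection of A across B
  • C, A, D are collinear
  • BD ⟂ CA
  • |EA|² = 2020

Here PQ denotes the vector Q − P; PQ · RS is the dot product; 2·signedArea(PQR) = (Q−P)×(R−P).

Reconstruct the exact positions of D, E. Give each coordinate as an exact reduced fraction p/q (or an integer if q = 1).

1. D_x = -3598/509  [C, A, D are collinear ∩ BD ⟂ CA]
2. D_y = 4936/509  [C, A, D are collinear ∩ BD ⟂ CA]
   → D = (-3598/509, 4936/509)
3. E_x = 4  [E is the reflection of A across B]
4. E_y = 30  [E is the reflection of A across B]
   → E = (4, 30)

D = (-3598/509, 4936/509)
E = (4, 30)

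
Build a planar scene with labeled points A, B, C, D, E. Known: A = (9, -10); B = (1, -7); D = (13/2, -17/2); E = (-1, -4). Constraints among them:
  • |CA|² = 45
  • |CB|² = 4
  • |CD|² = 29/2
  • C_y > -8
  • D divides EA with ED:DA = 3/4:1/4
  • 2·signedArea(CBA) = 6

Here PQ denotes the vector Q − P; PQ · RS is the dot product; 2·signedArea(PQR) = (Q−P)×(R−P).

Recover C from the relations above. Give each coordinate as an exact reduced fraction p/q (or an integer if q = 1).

1. C_x = 3  [line 3·x + 8·y + 47 = 0 ∩ |CD|² = 29/2]
2. C_y = -7  [line 3·x + 8·y + 47 = 0 ∩ |CD|² = 29/2]
   → C = (3, -7)

C = (3, -7)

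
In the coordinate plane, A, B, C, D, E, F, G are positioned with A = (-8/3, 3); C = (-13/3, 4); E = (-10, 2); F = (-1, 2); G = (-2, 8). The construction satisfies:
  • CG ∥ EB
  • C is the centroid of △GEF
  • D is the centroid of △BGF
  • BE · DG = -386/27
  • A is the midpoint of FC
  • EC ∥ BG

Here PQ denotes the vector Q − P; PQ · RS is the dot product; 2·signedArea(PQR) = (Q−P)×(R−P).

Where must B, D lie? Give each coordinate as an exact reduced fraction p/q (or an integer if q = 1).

B = (-23/3, 6)
D = (-32/9, 16/3)

1. B_x = -23/3  [EC ∥ BG ∩ CG ∥ EB]
2. B_y = 6  [EC ∥ BG ∩ CG ∥ EB]
   → B = (-23/3, 6)
3. D_x = -32/9  [D is the centroid of △BGF]
4. D_y = 16/3  [D is the centroid of △BGF]
   → D = (-32/9, 16/3)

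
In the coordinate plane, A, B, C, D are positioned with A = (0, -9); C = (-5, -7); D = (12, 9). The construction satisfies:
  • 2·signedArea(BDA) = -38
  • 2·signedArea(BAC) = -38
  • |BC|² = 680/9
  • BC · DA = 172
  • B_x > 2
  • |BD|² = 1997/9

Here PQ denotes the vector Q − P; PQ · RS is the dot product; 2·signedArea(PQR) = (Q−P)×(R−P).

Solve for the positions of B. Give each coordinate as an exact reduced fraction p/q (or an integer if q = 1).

1. B_x = 7/3  [2·signedArea(BDA) = -38 ∩ BC · DA = 172]
2. B_y = -7/3  [2·signedArea(BDA) = -38 ∩ BC · DA = 172]
   → B = (7/3, -7/3)

B = (7/3, -7/3)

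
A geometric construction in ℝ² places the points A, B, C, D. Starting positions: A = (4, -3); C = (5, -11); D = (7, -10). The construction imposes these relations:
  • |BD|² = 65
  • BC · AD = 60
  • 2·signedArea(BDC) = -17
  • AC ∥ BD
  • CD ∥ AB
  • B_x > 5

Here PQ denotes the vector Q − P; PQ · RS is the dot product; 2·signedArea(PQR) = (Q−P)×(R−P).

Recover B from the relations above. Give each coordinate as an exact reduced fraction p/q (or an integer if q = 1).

1. B_x = 6  [AC ∥ BD ∩ CD ∥ AB]
2. B_y = -2  [AC ∥ BD ∩ CD ∥ AB]
   → B = (6, -2)

B = (6, -2)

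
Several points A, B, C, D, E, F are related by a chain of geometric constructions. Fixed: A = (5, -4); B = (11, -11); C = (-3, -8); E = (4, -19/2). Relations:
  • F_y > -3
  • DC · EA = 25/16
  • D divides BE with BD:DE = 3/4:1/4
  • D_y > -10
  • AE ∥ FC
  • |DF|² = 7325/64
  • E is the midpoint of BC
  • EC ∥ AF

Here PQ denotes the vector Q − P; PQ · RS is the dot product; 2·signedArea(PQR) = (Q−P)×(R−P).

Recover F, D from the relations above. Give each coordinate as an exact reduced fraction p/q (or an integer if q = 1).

1. F_x = -2  [AE ∥ FC ∩ EC ∥ AF]
2. F_y = -5/2  [AE ∥ FC ∩ EC ∥ AF]
   → F = (-2, -5/2)
3. D_x = 23/4  [D divides BE with BD:DE = 3/4:1/4]
4. D_y = -79/8  [D divides BE with BD:DE = 3/4:1/4]
   → D = (23/4, -79/8)

D = (23/4, -79/8)
F = (-2, -5/2)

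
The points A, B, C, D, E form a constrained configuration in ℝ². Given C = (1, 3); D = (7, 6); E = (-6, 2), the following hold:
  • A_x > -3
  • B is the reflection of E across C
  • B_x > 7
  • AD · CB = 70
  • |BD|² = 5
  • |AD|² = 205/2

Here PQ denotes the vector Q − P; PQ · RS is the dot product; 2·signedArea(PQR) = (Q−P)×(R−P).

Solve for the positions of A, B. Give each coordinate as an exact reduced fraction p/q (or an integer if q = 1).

1. B_x = 8  [B is the reflection of E across C]
2. B_y = 4  [B is the reflection of E across C]
   → B = (8, 4)
3. A_x = -5/2  [line -7·x + -1·y + -15 = 0 ∩ |AD|² = 205/2]
4. A_y = 5/2  [line -7·x + -1·y + -15 = 0 ∩ |AD|² = 205/2]
   → A = (-5/2, 5/2)

A = (-5/2, 5/2)
B = (8, 4)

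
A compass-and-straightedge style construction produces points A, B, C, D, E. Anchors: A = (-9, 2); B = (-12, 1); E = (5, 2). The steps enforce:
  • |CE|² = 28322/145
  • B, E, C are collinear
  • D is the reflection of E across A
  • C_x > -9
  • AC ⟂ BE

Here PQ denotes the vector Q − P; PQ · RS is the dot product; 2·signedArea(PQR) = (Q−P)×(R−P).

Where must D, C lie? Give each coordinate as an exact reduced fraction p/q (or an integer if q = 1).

C = (-1298/145, 171/145)
D = (-23, 2)

1. D_x = -23  [D is the reflection of E across A]
2. D_y = 2  [D is the reflection of E across A]
   → D = (-23, 2)
3. C_x = -1298/145  [B, E, C are collinear ∩ AC ⟂ BE]
4. C_y = 171/145  [B, E, C are collinear ∩ AC ⟂ BE]
   → C = (-1298/145, 171/145)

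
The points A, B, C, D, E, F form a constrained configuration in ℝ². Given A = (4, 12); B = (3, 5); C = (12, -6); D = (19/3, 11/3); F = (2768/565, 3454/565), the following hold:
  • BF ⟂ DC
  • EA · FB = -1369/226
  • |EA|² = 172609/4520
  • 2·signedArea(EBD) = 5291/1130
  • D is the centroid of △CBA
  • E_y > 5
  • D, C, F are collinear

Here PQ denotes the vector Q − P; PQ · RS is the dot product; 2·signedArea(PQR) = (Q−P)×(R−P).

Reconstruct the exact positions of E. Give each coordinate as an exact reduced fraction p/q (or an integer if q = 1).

E = (9999/2260, 13187/2260)

1. E_x = 9999/2260  [2·signedArea(EBD) = 5291/1130 ∩ EA · FB = -1369/226]
2. E_y = 13187/2260  [2·signedArea(EBD) = 5291/1130 ∩ EA · FB = -1369/226]
   → E = (9999/2260, 13187/2260)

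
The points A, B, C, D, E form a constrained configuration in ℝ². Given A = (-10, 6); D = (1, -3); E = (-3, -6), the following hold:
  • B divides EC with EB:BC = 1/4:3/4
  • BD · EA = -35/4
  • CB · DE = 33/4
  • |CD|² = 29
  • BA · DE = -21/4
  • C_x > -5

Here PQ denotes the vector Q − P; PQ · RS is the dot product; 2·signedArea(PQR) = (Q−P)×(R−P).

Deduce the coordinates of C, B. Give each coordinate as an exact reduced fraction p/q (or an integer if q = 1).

1. B_x = -13/4  [BD · EA = -35/4 ∩ BA · DE = -21/4]
2. B_y = -19/4  [BD · EA = -35/4 ∩ BA · DE = -21/4]
   → B = (-13/4, -19/4)
3. C_x = -4  [CB · DE = 33/4 ∩ B divides EC with EB:BC = 1/4:3/4]
4. C_y = -1  [CB · DE = 33/4 ∩ B divides EC with EB:BC = 1/4:3/4]
   → C = (-4, -1)

B = (-13/4, -19/4)
C = (-4, -1)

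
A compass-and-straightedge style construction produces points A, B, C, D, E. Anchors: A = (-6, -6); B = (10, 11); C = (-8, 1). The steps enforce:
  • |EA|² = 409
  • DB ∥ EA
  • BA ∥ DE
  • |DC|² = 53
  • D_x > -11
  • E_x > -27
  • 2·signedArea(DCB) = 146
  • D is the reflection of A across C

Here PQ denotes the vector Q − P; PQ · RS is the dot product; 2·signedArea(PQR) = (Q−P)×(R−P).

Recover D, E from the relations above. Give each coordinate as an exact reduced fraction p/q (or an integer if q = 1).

1. D_x = -10  [D is the reflection of A across C]
2. D_y = 8  [D is the reflection of A across C]
   → D = (-10, 8)
3. E_x = -26  [DB ∥ EA ∩ BA ∥ DE]
4. E_y = -9  [DB ∥ EA ∩ BA ∥ DE]
   → E = (-26, -9)

D = (-10, 8)
E = (-26, -9)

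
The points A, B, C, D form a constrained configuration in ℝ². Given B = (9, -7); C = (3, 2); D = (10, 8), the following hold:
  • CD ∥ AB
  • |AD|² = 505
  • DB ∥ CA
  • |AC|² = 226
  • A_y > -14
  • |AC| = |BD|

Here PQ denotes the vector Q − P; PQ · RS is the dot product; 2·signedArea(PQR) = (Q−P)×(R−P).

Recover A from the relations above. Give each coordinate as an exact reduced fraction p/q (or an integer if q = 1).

A = (2, -13)

1. A_x = 2  [CD ∥ AB ∩ DB ∥ CA]
2. A_y = -13  [CD ∥ AB ∩ DB ∥ CA]
   → A = (2, -13)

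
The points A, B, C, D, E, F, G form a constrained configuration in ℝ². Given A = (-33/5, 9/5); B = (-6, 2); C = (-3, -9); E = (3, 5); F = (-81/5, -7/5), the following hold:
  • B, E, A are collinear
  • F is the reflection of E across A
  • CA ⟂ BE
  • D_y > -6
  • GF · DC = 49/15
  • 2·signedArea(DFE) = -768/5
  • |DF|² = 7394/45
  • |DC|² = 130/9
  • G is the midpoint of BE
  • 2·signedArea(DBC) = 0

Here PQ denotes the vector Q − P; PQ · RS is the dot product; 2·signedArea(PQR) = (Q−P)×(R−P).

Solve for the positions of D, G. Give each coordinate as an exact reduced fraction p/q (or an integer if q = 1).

1. D_x = -4  [2·signedArea(DBC) = 0 ∩ 2·signedArea(DFE) = -768/5]
2. D_y = -16/3  [2·signedArea(DBC) = 0 ∩ 2·signedArea(DFE) = -768/5]
   → D = (-4, -16/3)
3. G_x = -3/2  [G is the midpoint of BE]
4. G_y = 7/2  [G is the midpoint of BE]
   → G = (-3/2, 7/2)

D = (-4, -16/3)
G = (-3/2, 7/2)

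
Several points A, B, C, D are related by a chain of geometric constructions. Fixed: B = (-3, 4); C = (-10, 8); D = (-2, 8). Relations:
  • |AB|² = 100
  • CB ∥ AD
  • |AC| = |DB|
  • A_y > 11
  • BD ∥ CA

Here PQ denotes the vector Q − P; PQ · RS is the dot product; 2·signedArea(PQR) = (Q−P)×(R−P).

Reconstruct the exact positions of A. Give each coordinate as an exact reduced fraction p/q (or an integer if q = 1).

1. A_x = -9  [CB ∥ AD ∩ BD ∥ CA]
2. A_y = 12  [CB ∥ AD ∩ BD ∥ CA]
   → A = (-9, 12)

A = (-9, 12)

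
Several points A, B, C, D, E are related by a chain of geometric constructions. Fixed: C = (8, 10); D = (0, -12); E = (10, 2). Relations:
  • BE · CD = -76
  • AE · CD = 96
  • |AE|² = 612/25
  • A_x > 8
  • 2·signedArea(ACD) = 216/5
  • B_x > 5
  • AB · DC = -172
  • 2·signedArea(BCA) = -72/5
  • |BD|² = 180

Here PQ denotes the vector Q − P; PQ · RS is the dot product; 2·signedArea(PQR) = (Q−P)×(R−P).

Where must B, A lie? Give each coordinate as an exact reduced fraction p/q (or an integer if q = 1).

A = (44/5, 34/5)
B = (6, 0)

1. B_x = 6  [line 8·x + 22·y + -48 = 0 ∩ |BD|² = 180]
2. B_y = 0  [line 8·x + 22·y + -48 = 0 ∩ |BD|² = 180]
   → B = (6, 0)
3. A_x = 44/5  [AB · DC = -172 ∩ 2·signedArea(BCA) = -72/5]
4. A_y = 34/5  [AB · DC = -172 ∩ 2·signedArea(BCA) = -72/5]
   → A = (44/5, 34/5)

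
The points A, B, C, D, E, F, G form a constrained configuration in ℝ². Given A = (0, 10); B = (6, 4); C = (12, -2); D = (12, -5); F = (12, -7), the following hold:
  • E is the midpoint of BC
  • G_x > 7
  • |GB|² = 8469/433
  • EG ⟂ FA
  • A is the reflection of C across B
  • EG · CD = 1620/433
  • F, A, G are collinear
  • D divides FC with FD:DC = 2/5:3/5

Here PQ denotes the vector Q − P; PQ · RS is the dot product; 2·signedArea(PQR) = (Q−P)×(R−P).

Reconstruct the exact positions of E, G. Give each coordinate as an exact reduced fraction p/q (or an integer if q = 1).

E = (9, 1)
G = (3132/433, -107/433)

1. E_x = 9  [E is the midpoint of BC]
2. E_y = 1  [E is the midpoint of BC]
   → E = (9, 1)
3. G_x = 3132/433  [F, A, G are collinear ∩ EG ⟂ FA]
4. G_y = -107/433  [F, A, G are collinear ∩ EG ⟂ FA]
   → G = (3132/433, -107/433)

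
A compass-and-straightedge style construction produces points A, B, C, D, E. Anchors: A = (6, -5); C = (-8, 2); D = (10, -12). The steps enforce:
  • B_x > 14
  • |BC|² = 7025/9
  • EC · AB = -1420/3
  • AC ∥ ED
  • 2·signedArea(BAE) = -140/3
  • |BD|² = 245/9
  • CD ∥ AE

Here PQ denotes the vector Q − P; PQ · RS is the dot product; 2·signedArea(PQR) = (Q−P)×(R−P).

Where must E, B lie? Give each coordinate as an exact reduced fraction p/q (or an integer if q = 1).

1. E_x = 24  [AC ∥ ED ∩ CD ∥ AE]
2. E_y = -19  [AC ∥ ED ∩ CD ∥ AE]
   → E = (24, -19)
3. B_x = 44/3  [2·signedArea(BAE) = -140/3 ∩ EC · AB = -1420/3]
4. B_y = -43/3  [2·signedArea(BAE) = -140/3 ∩ EC · AB = -1420/3]
   → B = (44/3, -43/3)

B = (44/3, -43/3)
E = (24, -19)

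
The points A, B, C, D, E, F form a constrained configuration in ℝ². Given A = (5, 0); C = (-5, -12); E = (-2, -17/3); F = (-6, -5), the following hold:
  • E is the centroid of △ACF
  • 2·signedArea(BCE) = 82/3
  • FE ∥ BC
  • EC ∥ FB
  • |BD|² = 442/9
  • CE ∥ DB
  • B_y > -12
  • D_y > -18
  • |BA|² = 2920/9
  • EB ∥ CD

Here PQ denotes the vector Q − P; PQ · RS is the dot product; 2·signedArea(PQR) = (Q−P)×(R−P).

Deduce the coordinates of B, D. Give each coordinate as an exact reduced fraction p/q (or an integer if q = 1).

1. B_x = -9  [FE ∥ BC ∩ EC ∥ FB]
2. B_y = -34/3  [FE ∥ BC ∩ EC ∥ FB]
   → B = (-9, -34/3)
3. D_x = -12  [CE ∥ DB ∩ EB ∥ CD]
4. D_y = -53/3  [CE ∥ DB ∩ EB ∥ CD]
   → D = (-12, -53/3)

B = (-9, -34/3)
D = (-12, -53/3)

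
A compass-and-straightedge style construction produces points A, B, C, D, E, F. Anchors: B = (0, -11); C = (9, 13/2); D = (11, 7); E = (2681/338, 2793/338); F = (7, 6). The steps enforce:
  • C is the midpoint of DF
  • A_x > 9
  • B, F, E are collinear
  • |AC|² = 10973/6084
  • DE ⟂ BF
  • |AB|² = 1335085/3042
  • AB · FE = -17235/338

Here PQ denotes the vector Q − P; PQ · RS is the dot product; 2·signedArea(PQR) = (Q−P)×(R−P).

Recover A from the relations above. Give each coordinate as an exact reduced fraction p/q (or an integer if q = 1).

A = (10117/1014, 7525/1014)

1. A_x = 10117/1014  [line -315/338·x + -765/338·y + 4410/169 = 0 ∩ |AB|² = 1335085/3042]
2. A_y = 7525/1014  [line -315/338·x + -765/338·y + 4410/169 = 0 ∩ |AB|² = 1335085/3042]
   → A = (10117/1014, 7525/1014)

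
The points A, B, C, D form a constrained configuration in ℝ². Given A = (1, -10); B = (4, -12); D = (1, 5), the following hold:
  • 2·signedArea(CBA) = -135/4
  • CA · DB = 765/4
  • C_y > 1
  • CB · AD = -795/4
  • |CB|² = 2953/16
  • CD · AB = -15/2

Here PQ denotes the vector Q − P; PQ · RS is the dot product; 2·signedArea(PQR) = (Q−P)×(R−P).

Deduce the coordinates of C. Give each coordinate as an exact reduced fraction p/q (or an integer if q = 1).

C = (1, 5/4)

1. C_x = 1  [CD · AB = -15/2 ∩ 2·signedArea(CBA) = -135/4]
2. C_y = 5/4  [CD · AB = -15/2 ∩ 2·signedArea(CBA) = -135/4]
   → C = (1, 5/4)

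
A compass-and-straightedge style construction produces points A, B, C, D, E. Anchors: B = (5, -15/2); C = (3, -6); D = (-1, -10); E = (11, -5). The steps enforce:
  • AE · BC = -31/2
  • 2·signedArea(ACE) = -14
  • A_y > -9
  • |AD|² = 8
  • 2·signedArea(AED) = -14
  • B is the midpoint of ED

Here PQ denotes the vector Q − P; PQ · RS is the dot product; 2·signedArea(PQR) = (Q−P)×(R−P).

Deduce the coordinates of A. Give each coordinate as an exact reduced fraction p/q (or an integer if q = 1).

1. A_x = 1  [2·signedArea(ACE) = -14 ∩ 2·signedArea(AED) = -14]
2. A_y = -8  [2·signedArea(ACE) = -14 ∩ 2·signedArea(AED) = -14]
   → A = (1, -8)

A = (1, -8)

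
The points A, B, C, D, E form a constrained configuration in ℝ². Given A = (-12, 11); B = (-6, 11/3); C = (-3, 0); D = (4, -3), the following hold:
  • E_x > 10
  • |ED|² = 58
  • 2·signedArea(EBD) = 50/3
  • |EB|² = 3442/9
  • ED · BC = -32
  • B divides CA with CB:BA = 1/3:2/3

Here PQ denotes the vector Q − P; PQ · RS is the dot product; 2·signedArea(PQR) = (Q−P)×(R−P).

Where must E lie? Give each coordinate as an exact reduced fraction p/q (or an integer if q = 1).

1. E_x = 11  [2·signedArea(EBD) = 50/3 ∩ ED · BC = -32]
2. E_y = -6  [2·signedArea(EBD) = 50/3 ∩ ED · BC = -32]
   → E = (11, -6)

E = (11, -6)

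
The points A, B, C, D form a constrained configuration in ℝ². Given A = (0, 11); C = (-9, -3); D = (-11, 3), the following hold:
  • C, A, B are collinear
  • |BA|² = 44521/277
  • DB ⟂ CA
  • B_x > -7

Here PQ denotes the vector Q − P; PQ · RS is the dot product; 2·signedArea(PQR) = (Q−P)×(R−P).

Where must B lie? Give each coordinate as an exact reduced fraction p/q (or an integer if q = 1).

1. B_x = -1899/277  [C, A, B are collinear ∩ DB ⟂ CA]
2. B_y = 93/277  [C, A, B are collinear ∩ DB ⟂ CA]
   → B = (-1899/277, 93/277)

B = (-1899/277, 93/277)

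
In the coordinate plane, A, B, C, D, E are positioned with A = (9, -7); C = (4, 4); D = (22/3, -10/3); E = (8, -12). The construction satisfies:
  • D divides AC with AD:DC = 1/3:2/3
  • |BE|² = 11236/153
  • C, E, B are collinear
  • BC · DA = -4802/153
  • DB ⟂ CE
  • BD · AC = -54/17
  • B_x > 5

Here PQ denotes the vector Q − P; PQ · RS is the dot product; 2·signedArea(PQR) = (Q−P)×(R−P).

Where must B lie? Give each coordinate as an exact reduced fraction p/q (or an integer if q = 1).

B = (302/51, -188/51)

1. B_x = 302/51  [C, E, B are collinear ∩ DB ⟂ CE]
2. B_y = -188/51  [C, E, B are collinear ∩ DB ⟂ CE]
   → B = (302/51, -188/51)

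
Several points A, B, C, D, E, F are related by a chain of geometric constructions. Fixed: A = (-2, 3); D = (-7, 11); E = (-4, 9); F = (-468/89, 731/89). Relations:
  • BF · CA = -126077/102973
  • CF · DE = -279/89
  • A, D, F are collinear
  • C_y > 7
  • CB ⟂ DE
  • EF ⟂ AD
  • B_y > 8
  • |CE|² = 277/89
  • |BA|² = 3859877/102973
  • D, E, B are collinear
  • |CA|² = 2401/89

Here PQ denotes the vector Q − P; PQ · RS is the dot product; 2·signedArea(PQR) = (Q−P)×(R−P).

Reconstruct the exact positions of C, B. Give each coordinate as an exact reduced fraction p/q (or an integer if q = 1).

B = (-4379/1157, 10247/1157)
C = (-423/89, 659/89)

1. C_x = -423/89  [line -3·x + 2·y + -2587/89 = 0 ∩ |CA|² = 2401/89]
2. C_y = 659/89  [line -3·x + 2·y + -2587/89 = 0 ∩ |CA|² = 2401/89]
   → C = (-423/89, 659/89)
3. B_x = -4379/1157  [D, E, B are collinear ∩ CB ⟂ DE]
4. B_y = 10247/1157  [D, E, B are collinear ∩ CB ⟂ DE]
   → B = (-4379/1157, 10247/1157)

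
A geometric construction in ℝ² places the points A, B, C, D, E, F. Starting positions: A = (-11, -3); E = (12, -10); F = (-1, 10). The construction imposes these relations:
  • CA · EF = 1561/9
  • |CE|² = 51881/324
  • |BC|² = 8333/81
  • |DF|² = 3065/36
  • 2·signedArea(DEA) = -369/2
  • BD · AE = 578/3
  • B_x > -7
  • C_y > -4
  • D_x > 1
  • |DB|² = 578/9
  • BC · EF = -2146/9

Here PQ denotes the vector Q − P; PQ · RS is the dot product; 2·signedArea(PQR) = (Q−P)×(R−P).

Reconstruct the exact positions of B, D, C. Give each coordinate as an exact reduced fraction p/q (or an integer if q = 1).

B = (-6, 7/2)
C = (8/9, -71/18)
D = (5/3, 7/6)

1. D_x = 5/3  [line -7·x + -23·y + 77/2 = 0 ∩ |DF|² = 3065/36]
2. D_y = 7/6  [line -7·x + -23·y + 77/2 = 0 ∩ |DF|² = 3065/36]
   → D = (5/3, 7/6)
3. B_x = -6  [line -23·x + 7·y + -325/2 = 0 ∩ |DB|² = 578/9]
4. B_y = 7/2  [line -23·x + 7·y + -325/2 = 0 ∩ |DB|² = 578/9]
   → B = (-6, 7/2)
5. C_x = 8/9  [line -13·x + 20·y + 814/9 = 0 ∩ |BC|² = 8333/81]
6. C_y = -71/18  [line -13·x + 20·y + 814/9 = 0 ∩ |BC|² = 8333/81]
   → C = (8/9, -71/18)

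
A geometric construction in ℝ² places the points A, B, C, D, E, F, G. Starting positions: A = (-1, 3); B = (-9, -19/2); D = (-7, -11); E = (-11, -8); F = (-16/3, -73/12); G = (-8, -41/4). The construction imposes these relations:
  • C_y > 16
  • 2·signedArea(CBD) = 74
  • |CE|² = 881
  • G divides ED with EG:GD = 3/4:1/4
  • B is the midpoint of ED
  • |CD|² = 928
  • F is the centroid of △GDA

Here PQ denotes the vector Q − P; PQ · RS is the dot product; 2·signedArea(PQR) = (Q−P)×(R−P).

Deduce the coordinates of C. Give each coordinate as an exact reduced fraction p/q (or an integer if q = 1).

C = (5, 17)

1. C_x = 5  [line 3/2·x + 2·y + -83/2 = 0 ∩ |CD|² = 928]
2. C_y = 17  [line 3/2·x + 2·y + -83/2 = 0 ∩ |CD|² = 928]
   → C = (5, 17)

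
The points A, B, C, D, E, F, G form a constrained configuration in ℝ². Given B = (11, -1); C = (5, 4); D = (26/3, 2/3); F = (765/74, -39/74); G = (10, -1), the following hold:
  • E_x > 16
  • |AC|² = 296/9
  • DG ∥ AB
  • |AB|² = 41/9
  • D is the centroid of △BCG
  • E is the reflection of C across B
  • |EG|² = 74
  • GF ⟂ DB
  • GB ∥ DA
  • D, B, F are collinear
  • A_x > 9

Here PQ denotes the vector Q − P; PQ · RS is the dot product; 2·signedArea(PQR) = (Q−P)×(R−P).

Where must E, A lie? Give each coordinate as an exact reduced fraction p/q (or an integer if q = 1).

1. E_x = 17  [E is the reflection of C across B]
2. E_y = -6  [E is the reflection of C across B]
   → E = (17, -6)
3. A_x = 29/3  [DG ∥ AB ∩ GB ∥ DA]
4. A_y = 2/3  [DG ∥ AB ∩ GB ∥ DA]
   → A = (29/3, 2/3)

A = (29/3, 2/3)
E = (17, -6)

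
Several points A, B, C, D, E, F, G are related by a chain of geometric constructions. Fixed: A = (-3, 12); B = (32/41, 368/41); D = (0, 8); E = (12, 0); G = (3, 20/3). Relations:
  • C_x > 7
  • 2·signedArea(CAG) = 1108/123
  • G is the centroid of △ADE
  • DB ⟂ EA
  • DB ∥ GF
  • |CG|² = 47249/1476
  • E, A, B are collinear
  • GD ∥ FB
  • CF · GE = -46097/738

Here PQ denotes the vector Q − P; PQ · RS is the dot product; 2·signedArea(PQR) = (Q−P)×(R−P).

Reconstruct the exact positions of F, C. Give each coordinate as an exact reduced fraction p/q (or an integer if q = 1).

1. F_x = 155/41  [GD ∥ FB ∩ DB ∥ GF]
2. F_y = 940/123  [GD ∥ FB ∩ DB ∥ GF]
   → F = (155/41, 940/123)
3. C_x = 647/82  [2·signedArea(CAG) = 1108/123 ∩ CF · GE = -46097/738]
4. C_y = 470/123  [2·signedArea(CAG) = 1108/123 ∩ CF · GE = -46097/738]
   → C = (647/82, 470/123)

C = (647/82, 470/123)
F = (155/41, 940/123)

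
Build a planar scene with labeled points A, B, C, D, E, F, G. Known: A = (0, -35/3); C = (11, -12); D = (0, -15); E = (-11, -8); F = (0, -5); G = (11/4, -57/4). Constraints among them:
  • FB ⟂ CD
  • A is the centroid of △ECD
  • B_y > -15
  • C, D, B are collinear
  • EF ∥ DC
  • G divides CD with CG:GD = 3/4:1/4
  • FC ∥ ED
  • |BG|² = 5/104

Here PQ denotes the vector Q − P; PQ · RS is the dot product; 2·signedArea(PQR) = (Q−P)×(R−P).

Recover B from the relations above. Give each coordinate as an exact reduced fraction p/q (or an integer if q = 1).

1. B_x = 33/13  [C, D, B are collinear ∩ FB ⟂ CD]
2. B_y = -186/13  [C, D, B are collinear ∩ FB ⟂ CD]
   → B = (33/13, -186/13)

B = (33/13, -186/13)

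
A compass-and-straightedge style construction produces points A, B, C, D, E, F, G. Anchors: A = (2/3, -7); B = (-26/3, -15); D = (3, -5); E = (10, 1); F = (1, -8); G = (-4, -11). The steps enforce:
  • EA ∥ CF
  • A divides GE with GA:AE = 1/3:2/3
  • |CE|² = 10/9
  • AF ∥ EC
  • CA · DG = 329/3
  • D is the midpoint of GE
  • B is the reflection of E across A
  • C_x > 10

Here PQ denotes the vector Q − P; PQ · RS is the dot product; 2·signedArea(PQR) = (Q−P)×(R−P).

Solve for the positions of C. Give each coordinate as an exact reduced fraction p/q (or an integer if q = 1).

C = (31/3, 0)

1. C_x = 31/3  [EA ∥ CF ∩ AF ∥ EC]
2. C_y = 0  [EA ∥ CF ∩ AF ∥ EC]
   → C = (31/3, 0)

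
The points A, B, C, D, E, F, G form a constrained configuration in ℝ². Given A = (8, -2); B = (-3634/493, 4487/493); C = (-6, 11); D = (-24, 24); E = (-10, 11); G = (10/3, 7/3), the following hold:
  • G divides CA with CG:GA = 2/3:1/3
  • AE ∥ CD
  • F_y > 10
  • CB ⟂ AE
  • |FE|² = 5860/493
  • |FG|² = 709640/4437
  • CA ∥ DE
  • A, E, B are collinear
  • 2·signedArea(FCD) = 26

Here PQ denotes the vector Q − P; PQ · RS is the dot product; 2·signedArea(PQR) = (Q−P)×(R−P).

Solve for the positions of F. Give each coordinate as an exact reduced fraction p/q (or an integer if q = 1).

1. F_x = -3296/493  [line -13·x + -18·y + 94 = 0 ∩ |FG|² = 709640/4437]
2. F_y = 4955/493  [line -13·x + -18·y + 94 = 0 ∩ |FG|² = 709640/4437]
   → F = (-3296/493, 4955/493)

F = (-3296/493, 4955/493)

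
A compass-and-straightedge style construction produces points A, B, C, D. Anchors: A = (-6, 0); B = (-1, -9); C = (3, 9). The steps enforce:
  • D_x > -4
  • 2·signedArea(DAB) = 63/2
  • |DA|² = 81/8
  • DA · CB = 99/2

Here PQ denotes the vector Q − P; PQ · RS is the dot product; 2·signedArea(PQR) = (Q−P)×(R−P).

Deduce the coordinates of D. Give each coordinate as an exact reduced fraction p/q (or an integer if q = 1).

D = (-15/4, 9/4)

1. D_x = -15/4  [2·signedArea(DAB) = 63/2 ∩ DA · CB = 99/2]
2. D_y = 9/4  [2·signedArea(DAB) = 63/2 ∩ DA · CB = 99/2]
   → D = (-15/4, 9/4)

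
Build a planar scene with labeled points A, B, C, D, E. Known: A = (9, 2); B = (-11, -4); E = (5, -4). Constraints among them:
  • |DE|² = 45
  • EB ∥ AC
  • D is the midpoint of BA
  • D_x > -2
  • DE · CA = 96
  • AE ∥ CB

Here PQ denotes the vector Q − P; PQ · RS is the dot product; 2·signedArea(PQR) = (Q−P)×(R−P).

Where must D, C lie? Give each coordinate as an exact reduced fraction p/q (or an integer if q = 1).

1. D_x = -1  [D is the midpoint of BA]
2. D_y = -1  [D is the midpoint of BA]
   → D = (-1, -1)
3. C_x = -7  [AE ∥ CB ∩ EB ∥ AC]
4. C_y = 2  [AE ∥ CB ∩ EB ∥ AC]
   → C = (-7, 2)

C = (-7, 2)
D = (-1, -1)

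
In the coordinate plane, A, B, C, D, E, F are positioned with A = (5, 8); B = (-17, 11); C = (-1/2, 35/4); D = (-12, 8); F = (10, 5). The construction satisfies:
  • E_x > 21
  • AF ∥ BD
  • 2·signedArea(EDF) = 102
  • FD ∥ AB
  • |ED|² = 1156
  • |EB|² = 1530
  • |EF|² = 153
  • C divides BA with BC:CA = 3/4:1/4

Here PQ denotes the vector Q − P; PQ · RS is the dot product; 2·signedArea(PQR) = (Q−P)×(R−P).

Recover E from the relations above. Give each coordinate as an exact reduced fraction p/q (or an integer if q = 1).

1. E_x = 22  [line 3·x + 22·y + -242 = 0 ∩ |EB|² = 1530]
2. E_y = 8  [line 3·x + 22·y + -242 = 0 ∩ |EB|² = 1530]
   → E = (22, 8)

E = (22, 8)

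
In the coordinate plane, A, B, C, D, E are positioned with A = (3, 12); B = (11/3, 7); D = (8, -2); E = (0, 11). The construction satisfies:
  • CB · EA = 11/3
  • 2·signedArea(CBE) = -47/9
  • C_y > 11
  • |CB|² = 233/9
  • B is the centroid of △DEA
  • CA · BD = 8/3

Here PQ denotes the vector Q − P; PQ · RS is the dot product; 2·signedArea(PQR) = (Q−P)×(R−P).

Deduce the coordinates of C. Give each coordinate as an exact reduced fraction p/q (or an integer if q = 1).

C = (1, 34/3)

1. C_x = 1  [CA · BD = 8/3 ∩ 2·signedArea(CBE) = -47/9]
2. C_y = 34/3  [CA · BD = 8/3 ∩ 2·signedArea(CBE) = -47/9]
   → C = (1, 34/3)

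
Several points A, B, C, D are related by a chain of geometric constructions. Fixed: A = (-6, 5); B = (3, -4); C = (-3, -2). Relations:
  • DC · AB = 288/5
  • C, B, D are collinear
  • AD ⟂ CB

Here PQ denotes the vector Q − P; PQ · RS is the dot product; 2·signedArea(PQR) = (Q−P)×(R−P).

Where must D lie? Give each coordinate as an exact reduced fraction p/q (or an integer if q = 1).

1. D_x = -39/5  [C, B, D are collinear ∩ AD ⟂ CB]
2. D_y = -2/5  [C, B, D are collinear ∩ AD ⟂ CB]
   → D = (-39/5, -2/5)

D = (-39/5, -2/5)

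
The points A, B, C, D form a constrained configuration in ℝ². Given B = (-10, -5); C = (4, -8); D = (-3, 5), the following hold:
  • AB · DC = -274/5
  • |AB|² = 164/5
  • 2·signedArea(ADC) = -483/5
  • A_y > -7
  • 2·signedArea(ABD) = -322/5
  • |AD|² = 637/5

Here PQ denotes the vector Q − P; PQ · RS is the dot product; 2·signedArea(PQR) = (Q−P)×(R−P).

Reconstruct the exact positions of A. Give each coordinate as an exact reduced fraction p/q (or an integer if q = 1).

A = (-22/5, -31/5)

1. A_x = -22/5  [2·signedArea(ADC) = -483/5 ∩ AB · DC = -274/5]
2. A_y = -31/5  [2·signedArea(ADC) = -483/5 ∩ AB · DC = -274/5]
   → A = (-22/5, -31/5)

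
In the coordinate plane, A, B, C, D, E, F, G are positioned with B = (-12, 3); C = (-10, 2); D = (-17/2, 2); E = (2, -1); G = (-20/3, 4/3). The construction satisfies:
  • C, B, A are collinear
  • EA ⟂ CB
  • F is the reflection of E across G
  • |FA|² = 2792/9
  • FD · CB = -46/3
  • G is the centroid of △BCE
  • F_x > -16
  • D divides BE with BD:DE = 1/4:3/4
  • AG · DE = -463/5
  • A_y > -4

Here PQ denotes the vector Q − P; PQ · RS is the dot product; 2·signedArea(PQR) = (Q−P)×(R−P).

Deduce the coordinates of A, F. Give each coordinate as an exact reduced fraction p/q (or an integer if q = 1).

A = (4/5, -17/5)
F = (-46/3, 11/3)

1. A_x = 4/5  [C, B, A are collinear ∩ EA ⟂ CB]
2. A_y = -17/5  [C, B, A are collinear ∩ EA ⟂ CB]
   → A = (4/5, -17/5)
3. F_x = -46/3  [F is the reflection of E across G]
4. F_y = 11/3  [F is the reflection of E across G]
   → F = (-46/3, 11/3)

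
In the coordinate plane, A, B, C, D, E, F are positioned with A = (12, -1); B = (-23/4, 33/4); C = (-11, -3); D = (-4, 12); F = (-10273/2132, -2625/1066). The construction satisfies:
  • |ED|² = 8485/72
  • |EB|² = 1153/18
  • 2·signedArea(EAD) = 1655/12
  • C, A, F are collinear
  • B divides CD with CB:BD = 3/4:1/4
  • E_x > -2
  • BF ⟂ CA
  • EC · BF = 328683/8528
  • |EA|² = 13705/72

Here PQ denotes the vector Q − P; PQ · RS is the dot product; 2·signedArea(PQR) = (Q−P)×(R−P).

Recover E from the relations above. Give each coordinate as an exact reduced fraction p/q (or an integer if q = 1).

E = (-19/12, 17/12)

1. E_x = -19/12  [EC · BF = 328683/8528 ∩ 2·signedArea(EAD) = 1655/12]
2. E_y = 17/12  [EC · BF = 328683/8528 ∩ 2·signedArea(EAD) = 1655/12]
   → E = (-19/12, 17/12)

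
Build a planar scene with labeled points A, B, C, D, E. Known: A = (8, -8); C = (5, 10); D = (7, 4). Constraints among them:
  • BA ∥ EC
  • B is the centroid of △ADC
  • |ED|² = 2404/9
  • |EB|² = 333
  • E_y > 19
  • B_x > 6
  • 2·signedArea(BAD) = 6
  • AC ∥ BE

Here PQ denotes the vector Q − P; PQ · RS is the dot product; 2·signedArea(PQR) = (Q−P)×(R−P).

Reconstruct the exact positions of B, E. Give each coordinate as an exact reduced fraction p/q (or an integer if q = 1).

1. B_x = 20/3  [B is the centroid of △ADC]
2. B_y = 2  [B is the centroid of △ADC]
   → B = (20/3, 2)
3. E_x = 11/3  [BA ∥ EC ∩ AC ∥ BE]
4. E_y = 20  [BA ∥ EC ∩ AC ∥ BE]
   → E = (11/3, 20)

B = (20/3, 2)
E = (11/3, 20)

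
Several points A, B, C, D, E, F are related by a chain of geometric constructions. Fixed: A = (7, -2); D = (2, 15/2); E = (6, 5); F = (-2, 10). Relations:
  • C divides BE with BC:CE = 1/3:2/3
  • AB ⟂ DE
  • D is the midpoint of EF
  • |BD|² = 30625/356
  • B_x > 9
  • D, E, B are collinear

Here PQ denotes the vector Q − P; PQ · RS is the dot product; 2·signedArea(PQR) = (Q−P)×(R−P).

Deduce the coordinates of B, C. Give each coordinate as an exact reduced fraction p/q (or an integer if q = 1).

1. B_x = 878/89  [D, E, B are collinear ∩ AB ⟂ DE]
2. B_y = 230/89  [D, E, B are collinear ∩ AB ⟂ DE]
   → B = (878/89, 230/89)
3. C_x = 2290/267  [C divides BE with BC:CE = 1/3:2/3]
4. C_y = 905/267  [C divides BE with BC:CE = 1/3:2/3]
   → C = (2290/267, 905/267)

B = (878/89, 230/89)
C = (2290/267, 905/267)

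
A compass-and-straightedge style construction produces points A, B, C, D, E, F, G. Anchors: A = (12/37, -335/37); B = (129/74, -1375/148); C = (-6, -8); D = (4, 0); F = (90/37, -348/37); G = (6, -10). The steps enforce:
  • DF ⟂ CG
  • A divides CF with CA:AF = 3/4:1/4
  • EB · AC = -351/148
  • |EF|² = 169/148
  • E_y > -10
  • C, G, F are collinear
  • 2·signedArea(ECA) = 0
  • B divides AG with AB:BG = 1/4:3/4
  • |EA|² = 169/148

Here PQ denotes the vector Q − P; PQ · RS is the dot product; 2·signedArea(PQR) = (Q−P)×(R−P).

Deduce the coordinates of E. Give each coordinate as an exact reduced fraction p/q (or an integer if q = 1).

1. E_x = 51/37  [2·signedArea(ECA) = 0 ∩ EB · AC = -351/148]
2. E_y = -683/74  [2·signedArea(ECA) = 0 ∩ EB · AC = -351/148]
   → E = (51/37, -683/74)

E = (51/37, -683/74)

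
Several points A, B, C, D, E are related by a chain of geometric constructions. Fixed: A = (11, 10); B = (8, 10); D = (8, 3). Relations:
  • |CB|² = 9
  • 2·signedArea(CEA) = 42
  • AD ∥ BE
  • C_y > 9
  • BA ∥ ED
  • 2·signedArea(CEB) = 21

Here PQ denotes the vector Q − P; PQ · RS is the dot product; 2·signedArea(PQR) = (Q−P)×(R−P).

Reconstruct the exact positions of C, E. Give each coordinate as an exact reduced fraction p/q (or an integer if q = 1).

C = (5, 10)
E = (5, 3)

1. E_x = 5  [BA ∥ ED ∩ AD ∥ BE]
2. E_y = 3  [BA ∥ ED ∩ AD ∥ BE]
   → E = (5, 3)
3. C_x = 5  [2·signedArea(CEB) = 21 ∩ 2·signedArea(CEA) = 42]
4. C_y = 10  [2·signedArea(CEB) = 21 ∩ 2·signedArea(CEA) = 42]
   → C = (5, 10)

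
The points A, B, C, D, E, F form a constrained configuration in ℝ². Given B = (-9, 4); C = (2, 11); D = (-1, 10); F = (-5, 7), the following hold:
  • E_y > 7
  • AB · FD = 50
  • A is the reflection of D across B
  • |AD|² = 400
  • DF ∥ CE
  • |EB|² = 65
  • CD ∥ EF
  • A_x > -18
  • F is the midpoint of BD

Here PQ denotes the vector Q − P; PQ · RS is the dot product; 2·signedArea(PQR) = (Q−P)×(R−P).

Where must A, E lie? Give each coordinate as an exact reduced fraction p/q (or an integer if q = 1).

A = (-17, -2)
E = (-2, 8)

1. A_x = -17  [A is the reflection of D across B]
2. A_y = -2  [A is the reflection of D across B]
   → A = (-17, -2)
3. E_x = -2  [CD ∥ EF ∩ DF ∥ CE]
4. E_y = 8  [CD ∥ EF ∩ DF ∥ CE]
   → E = (-2, 8)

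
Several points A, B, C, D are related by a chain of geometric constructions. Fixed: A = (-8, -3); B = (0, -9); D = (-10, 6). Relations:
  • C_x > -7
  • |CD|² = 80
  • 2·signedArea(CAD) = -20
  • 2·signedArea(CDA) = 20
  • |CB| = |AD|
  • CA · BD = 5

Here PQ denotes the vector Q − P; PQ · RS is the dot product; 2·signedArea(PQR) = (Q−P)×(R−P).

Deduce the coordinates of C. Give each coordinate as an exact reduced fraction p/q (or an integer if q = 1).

C = (-6, -2)

1. C_x = -6  [2·signedArea(CDA) = 20 ∩ CA · BD = 5]
2. C_y = -2  [2·signedArea(CDA) = 20 ∩ CA · BD = 5]
   → C = (-6, -2)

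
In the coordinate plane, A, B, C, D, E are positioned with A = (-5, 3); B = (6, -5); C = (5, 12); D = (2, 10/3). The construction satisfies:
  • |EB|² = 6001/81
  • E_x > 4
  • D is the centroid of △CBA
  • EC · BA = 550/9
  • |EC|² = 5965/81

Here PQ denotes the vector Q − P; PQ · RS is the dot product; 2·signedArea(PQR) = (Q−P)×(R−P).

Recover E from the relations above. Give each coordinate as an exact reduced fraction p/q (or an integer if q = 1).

E = (13/3, 31/9)

1. E_x = 13/3  [line 11·x + -8·y + -181/9 = 0 ∩ |EB|² = 6001/81]
2. E_y = 31/9  [line 11·x + -8·y + -181/9 = 0 ∩ |EB|² = 6001/81]
   → E = (13/3, 31/9)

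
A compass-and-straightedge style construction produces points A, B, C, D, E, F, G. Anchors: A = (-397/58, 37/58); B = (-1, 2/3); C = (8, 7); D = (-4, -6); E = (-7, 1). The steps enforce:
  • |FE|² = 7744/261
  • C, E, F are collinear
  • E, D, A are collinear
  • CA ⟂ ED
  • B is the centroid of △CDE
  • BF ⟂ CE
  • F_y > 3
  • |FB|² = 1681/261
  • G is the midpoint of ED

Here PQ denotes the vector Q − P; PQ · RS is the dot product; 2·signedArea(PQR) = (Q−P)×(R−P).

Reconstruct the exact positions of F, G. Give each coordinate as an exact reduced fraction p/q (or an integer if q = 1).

F = (-169/87, 263/87)
G = (-11/2, -5/2)

1. F_x = -169/87  [C, E, F are collinear ∩ BF ⟂ CE]
2. F_y = 263/87  [C, E, F are collinear ∩ BF ⟂ CE]
   → F = (-169/87, 263/87)
3. G_x = -11/2  [G is the midpoint of ED]
4. G_y = -5/2  [G is the midpoint of ED]
   → G = (-11/2, -5/2)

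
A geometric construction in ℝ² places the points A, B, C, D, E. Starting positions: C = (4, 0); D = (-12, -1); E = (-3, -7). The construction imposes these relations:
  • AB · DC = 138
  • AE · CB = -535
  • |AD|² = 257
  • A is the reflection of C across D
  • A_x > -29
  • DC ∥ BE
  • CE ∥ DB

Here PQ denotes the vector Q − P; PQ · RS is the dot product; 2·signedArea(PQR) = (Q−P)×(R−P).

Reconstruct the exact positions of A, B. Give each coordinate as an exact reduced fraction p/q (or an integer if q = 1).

1. A_x = -28  [A is the reflection of C across D]
2. A_y = -2  [A is the reflection of C across D]
   → A = (-28, -2)
3. B_x = -19  [DC ∥ BE ∩ CE ∥ DB]
4. B_y = -8  [DC ∥ BE ∩ CE ∥ DB]
   → B = (-19, -8)

A = (-28, -2)
B = (-19, -8)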